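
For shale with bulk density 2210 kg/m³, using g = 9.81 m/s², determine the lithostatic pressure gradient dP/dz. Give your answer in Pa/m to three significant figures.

dP/dz = ρg = 2210 kg/m³ × 9.81 m/s² = 21680 Pa/m

21700 Pa/m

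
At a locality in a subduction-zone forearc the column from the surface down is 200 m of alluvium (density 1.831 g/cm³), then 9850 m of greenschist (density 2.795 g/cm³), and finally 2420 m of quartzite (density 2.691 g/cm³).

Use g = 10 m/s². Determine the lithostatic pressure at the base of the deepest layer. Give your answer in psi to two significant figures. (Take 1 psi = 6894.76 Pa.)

alluvium: 1831 kg/m³ × 10 m/s² × 200 m = 3.662×10^6 Pa = 531.1 psi
greenschist: 2795 kg/m³ × 10 m/s² × 9850 m = 2.753×10^8 Pa = 39930 psi
quartzite: 2691 kg/m³ × 10 m/s² × 2420 m = 6.512×10^7 Pa = 9445 psi
Total = 531.1 + 39930 + 9445 = 49906 psi

50000 psi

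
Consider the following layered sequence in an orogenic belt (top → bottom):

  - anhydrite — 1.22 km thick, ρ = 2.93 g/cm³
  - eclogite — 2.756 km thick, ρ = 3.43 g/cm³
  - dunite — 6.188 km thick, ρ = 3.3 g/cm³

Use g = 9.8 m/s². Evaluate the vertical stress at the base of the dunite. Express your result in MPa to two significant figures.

anhydrite: 2930 kg/m³ × 9.8 m/s² × 1220 m = 3.503×10^7 Pa = 35.03 MPa
eclogite: 3430 kg/m³ × 9.8 m/s² × 2756 m = 9.264×10^7 Pa = 92.64 MPa
dunite: 3300 kg/m³ × 9.8 m/s² × 6188 m = 2.001×10^8 Pa = 200.1 MPa
Total = 35.03 + 92.64 + 200.1 = 327.79 MPa

330 MPa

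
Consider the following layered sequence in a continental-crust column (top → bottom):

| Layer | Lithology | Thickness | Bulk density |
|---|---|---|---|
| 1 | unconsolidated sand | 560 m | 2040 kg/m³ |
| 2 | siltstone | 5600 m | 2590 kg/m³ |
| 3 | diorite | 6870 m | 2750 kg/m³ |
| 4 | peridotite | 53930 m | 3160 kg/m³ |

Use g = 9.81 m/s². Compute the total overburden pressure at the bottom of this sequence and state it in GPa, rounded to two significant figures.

unconsolidated sand: 2040 kg/m³ × 9.81 m/s² × 560 m = 1.121×10^7 Pa = 0.01121 GPa
siltstone: 2590 kg/m³ × 9.81 m/s² × 5600 m = 1.423×10^8 Pa = 0.1423 GPa
diorite: 2750 kg/m³ × 9.81 m/s² × 6870 m = 1.853×10^8 Pa = 0.1853 GPa
peridotite: 3160 kg/m³ × 9.81 m/s² × 53930 m = 1.672×10^9 Pa = 1.672 GPa
Total = 0.01121 + 0.1423 + 0.1853 + 1.672 = 2.0106 GPa

2.0 GPa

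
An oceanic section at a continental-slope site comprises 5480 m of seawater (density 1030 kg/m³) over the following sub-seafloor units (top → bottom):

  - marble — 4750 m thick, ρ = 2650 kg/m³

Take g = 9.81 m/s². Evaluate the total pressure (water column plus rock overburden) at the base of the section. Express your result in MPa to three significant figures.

179 MPa

seawater: 1030 kg/m³ × 9.81 m/s² × 5480 m = 5.537×10^7 Pa = 55.37 MPa
marble: 2650 kg/m³ × 9.81 m/s² × 4750 m = 1.235×10^8 Pa = 123.5 MPa
Total = 55.37 + 123.5 = 178.85 MPa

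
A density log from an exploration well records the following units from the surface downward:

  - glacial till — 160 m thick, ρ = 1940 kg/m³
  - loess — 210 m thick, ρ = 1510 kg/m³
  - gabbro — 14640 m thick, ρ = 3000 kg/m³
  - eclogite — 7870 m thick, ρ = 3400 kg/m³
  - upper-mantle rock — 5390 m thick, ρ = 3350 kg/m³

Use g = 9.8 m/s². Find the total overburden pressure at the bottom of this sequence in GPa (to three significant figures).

0.876 GPa

glacial till: 1940 kg/m³ × 9.8 m/s² × 160 m = 3.042×10^6 Pa = 3.042×10^-3 GPa
loess: 1510 kg/m³ × 9.8 m/s² × 210 m = 3.108×10^6 Pa = 3.108×10^-3 GPa
gabbro: 3000 kg/m³ × 9.8 m/s² × 14640 m = 4.304×10^8 Pa = 0.4304 GPa
eclogite: 3400 kg/m³ × 9.8 m/s² × 7870 m = 2.622×10^8 Pa = 0.2622 GPa
upper-mantle rock: 3350 kg/m³ × 9.8 m/s² × 5390 m = 1.770×10^8 Pa = 0.1770 GPa
Total = 3.042×10^-3 + 3.108×10^-3 + 0.4304 + 0.2622 + 0.1770 = 0.87575 GPa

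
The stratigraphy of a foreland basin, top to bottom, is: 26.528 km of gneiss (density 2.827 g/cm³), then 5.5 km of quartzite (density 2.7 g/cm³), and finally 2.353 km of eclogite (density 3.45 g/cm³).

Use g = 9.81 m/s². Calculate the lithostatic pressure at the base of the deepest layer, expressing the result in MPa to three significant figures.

gneiss: 2827 kg/m³ × 9.81 m/s² × 26528 m = 7.357×10^8 Pa = 735.7 MPa
quartzite: 2700 kg/m³ × 9.81 m/s² × 5500 m = 1.457×10^8 Pa = 145.7 MPa
eclogite: 3450 kg/m³ × 9.81 m/s² × 2353 m = 7.964×10^7 Pa = 79.64 MPa
Total = 735.7 + 145.7 + 79.64 = 961.01 MPa

961 MPa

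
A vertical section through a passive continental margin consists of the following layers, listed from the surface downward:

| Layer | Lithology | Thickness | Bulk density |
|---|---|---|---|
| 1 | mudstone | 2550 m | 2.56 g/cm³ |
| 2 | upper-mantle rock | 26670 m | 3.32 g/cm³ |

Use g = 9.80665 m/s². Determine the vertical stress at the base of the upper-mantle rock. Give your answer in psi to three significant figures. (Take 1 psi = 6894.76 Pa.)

135000 psi

mudstone: 2560 kg/m³ × 9.80665 m/s² × 2550 m = 6.402×10^7 Pa = 9285 psi
upper-mantle rock: 3320 kg/m³ × 9.80665 m/s² × 26670 m = 8.683×10^8 Pa = 1.259×10^5 psi
Total = 9285 + 1.259×10^5 = 1.3522×10^5 psi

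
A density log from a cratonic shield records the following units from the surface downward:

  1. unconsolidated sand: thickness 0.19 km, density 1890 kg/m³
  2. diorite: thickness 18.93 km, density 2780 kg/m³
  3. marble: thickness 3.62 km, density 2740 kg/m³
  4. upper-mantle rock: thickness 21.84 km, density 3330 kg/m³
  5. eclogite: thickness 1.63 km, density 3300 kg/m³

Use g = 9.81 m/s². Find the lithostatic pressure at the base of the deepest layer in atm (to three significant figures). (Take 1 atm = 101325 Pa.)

unconsolidated sand: 1890 kg/m³ × 9.81 m/s² × 190 m = 3.523×10^6 Pa = 34.77 atm
diorite: 2780 kg/m³ × 9.81 m/s² × 18930 m = 5.163×10^8 Pa = 5095 atm
marble: 2740 kg/m³ × 9.81 m/s² × 3620 m = 9.730×10^7 Pa = 960.3 atm
upper-mantle rock: 3330 kg/m³ × 9.81 m/s² × 21840 m = 7.135×10^8 Pa = 7041 atm
eclogite: 3300 kg/m³ × 9.81 m/s² × 1630 m = 5.277×10^7 Pa = 520.8 atm
Total = 34.77 + 5095 + 960.3 + 7041 + 520.8 = 13652 atm

13700 atm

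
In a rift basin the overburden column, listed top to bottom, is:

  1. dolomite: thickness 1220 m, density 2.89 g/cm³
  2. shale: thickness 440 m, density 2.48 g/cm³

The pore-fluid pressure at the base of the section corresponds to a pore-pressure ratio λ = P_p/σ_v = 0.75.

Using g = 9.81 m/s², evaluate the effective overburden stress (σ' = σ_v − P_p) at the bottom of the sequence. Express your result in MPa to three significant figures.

Overburden (lithostatic) stress σ_v:
dolomite: 2890 kg/m³ × 9.81 m/s² × 1220 m = 3.459×10^7 Pa = 34.59 MPa
shale: 2480 kg/m³ × 9.81 m/s² × 440 m = 1.070×10^7 Pa = 10.70 MPa
Total = 34.59 + 10.70 = 45.293 MPa
Pore pressure P_p = λ·σ_v = 0.75 × 45.29 MPa = 33.97 MPa
Effective stress σ' = σ_v − P_p = 45.29 − 33.97 = 11.323 MPa

11.3 MPa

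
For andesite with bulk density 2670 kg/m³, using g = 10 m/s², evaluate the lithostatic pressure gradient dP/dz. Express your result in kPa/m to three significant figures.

dP/dz = ρg = 2670 kg/m³ × 10 m/s² = 26700 Pa/m
= 26700 Pa/m × (1 kPa/m / 1000.0 Pa/m) = 26.700 kPa/m

26.7 kPa/m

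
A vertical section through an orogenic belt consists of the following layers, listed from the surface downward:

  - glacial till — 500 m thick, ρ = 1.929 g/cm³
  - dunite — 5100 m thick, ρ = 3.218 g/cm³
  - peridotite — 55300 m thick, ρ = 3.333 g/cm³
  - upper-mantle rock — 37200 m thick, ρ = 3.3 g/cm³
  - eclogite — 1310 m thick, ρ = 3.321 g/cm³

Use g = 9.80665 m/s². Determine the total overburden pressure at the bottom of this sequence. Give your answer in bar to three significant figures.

glacial till: 1929 kg/m³ × 9.80665 m/s² × 500 m = 9.459×10^6 Pa = 94.59 bar
dunite: 3218 kg/m³ × 9.80665 m/s² × 5100 m = 1.609×10^8 Pa = 1609 bar
peridotite: 3333 kg/m³ × 9.80665 m/s² × 55300 m = 1.808×10^9 Pa = 18075 bar
upper-mantle rock: 3300 kg/m³ × 9.80665 m/s² × 37200 m = 1.204×10^9 Pa = 12039 bar
eclogite: 3321 kg/m³ × 9.80665 m/s² × 1310 m = 4.266×10^7 Pa = 426.6 bar
Total = 94.59 + 1609 + 18075 + 12039 + 426.6 = 32244 bar

32200 bar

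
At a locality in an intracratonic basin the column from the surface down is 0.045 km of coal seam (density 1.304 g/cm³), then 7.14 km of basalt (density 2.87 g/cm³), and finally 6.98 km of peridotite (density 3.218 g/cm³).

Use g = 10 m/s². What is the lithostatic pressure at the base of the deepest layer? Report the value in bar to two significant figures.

coal seam: 1304 kg/m³ × 10 m/s² × 45 m = 5.868×10^5 Pa = 5.868 bar
basalt: 2870 kg/m³ × 10 m/s² × 7140 m = 2.049×10^8 Pa = 2049 bar
peridotite: 3218 kg/m³ × 10 m/s² × 6980 m = 2.246×10^8 Pa = 2246 bar
Total = 5.868 + 2049 + 2246 = 4301.2 bar

4300 bar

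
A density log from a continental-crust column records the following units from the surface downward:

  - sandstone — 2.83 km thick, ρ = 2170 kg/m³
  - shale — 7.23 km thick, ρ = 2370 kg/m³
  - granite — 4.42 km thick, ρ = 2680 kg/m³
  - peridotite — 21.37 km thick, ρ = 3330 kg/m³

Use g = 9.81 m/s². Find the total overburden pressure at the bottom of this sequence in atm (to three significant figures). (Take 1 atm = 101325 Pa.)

10300 atm

sandstone: 2170 kg/m³ × 9.81 m/s² × 2830 m = 6.024×10^7 Pa = 594.6 atm
shale: 2370 kg/m³ × 9.81 m/s² × 7230 m = 1.681×10^8 Pa = 1659 atm
granite: 2680 kg/m³ × 9.81 m/s² × 4420 m = 1.162×10^8 Pa = 1147 atm
peridotite: 3330 kg/m³ × 9.81 m/s² × 21370 m = 6.981×10^8 Pa = 6890 atm
Total = 594.6 + 1659 + 1147 + 6890 = 10290 atm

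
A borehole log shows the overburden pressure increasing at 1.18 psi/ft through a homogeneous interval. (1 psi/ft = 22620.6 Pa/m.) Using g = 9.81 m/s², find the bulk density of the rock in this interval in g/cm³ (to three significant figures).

2.72 g/cm³

ρ = (dP/dz)/g = 1.18 psi/ft / 9.81 m/s² = 26692 Pa/m / 9.81 m/s² = 2720.9 kg/m³
= 2.721 g/cm³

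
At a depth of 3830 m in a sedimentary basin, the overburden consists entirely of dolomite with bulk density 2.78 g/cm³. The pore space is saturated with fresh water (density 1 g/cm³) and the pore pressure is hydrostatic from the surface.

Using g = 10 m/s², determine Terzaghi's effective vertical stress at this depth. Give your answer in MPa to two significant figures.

Overburden (lithostatic) stress σ_v:
dolomite: 2780 kg/m³ × 10 m/s² × 3830 m = 1.065×10^8 Pa = 106.5 MPa
Pore pressure P_p = 1000 kg/m³ × 10 m/s² × 3830 m = 3.830×10^7 Pa = 38.30 MPa
Effective stress σ' = σ_v − P_p = 106.5 − 38.30 = 68.174 MPa

68 MPa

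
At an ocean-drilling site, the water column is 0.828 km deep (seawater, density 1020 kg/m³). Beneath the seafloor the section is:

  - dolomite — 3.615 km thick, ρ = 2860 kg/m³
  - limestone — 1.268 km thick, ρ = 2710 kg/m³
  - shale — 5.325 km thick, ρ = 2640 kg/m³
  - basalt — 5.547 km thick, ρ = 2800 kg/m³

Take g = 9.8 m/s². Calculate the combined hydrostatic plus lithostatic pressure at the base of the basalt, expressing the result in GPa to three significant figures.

seawater: 1020 kg/m³ × 9.8 m/s² × 828 m = 8.277×10^6 Pa = 8.277×10^-3 GPa
dolomite: 2860 kg/m³ × 9.8 m/s² × 3615 m = 1.013×10^8 Pa = 0.1013 GPa
limestone: 2710 kg/m³ × 9.8 m/s² × 1268 m = 3.368×10^7 Pa = 0.03368 GPa
shale: 2640 kg/m³ × 9.8 m/s² × 5325 m = 1.378×10^8 Pa = 0.1378 GPa
basalt: 2800 kg/m³ × 9.8 m/s² × 5547 m = 1.522×10^8 Pa = 0.1522 GPa
Total = 8.277×10^-3 + 0.1013 + 0.03368 + 0.1378 + 0.1522 = 0.43325 GPa

0.433 GPa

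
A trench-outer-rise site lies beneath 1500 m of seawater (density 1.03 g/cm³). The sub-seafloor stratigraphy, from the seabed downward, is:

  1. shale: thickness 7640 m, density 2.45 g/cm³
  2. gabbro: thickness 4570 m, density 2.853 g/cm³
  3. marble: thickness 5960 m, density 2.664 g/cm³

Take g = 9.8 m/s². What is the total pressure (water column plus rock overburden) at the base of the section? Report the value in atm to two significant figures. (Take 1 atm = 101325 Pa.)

seawater: 1030 kg/m³ × 9.8 m/s² × 1500 m = 1.514×10^7 Pa = 149.4 atm
shale: 2450 kg/m³ × 9.8 m/s² × 7640 m = 1.834×10^8 Pa = 1810 atm
gabbro: 2853 kg/m³ × 9.8 m/s² × 4570 m = 1.278×10^8 Pa = 1261 atm
marble: 2664 kg/m³ × 9.8 m/s² × 5960 m = 1.556×10^8 Pa = 1536 atm
Total = 149.4 + 1810 + 1261 + 1536 = 4756.5 atm

4800 atm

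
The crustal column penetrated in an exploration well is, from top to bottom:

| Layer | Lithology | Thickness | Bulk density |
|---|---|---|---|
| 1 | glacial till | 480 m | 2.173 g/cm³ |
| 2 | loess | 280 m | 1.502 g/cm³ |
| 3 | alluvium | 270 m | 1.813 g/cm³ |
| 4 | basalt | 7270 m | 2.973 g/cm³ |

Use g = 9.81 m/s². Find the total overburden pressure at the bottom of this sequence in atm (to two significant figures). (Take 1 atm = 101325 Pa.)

glacial till: 2173 kg/m³ × 9.81 m/s² × 480 m = 1.023×10^7 Pa = 101.0 atm
loess: 1502 kg/m³ × 9.81 m/s² × 280 m = 4.126×10^6 Pa = 40.72 atm
alluvium: 1813 kg/m³ × 9.81 m/s² × 270 m = 4.802×10^6 Pa = 47.39 atm
basalt: 2973 kg/m³ × 9.81 m/s² × 7270 m = 2.120×10^8 Pa = 2093 atm
Total = 101.0 + 40.72 + 47.39 + 2093 = 2281.7 atm

2300 atm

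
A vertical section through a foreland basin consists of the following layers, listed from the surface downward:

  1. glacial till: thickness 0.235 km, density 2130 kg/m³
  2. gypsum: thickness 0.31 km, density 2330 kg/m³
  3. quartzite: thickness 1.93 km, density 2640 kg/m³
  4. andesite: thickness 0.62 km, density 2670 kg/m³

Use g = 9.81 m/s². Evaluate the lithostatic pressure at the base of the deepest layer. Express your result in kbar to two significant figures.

0.78 kbar

glacial till: 2130 kg/m³ × 9.81 m/s² × 235 m = 4.910×10^6 Pa = 0.04910 kbar
gypsum: 2330 kg/m³ × 9.81 m/s² × 310 m = 7.086×10^6 Pa = 0.07086 kbar
quartzite: 2640 kg/m³ × 9.81 m/s² × 1930 m = 4.998×10^7 Pa = 0.4998 kbar
andesite: 2670 kg/m³ × 9.81 m/s² × 620 m = 1.624×10^7 Pa = 0.1624 kbar
Total = 0.04910 + 0.07086 + 0.4998 + 0.1624 = 0.78220 kbar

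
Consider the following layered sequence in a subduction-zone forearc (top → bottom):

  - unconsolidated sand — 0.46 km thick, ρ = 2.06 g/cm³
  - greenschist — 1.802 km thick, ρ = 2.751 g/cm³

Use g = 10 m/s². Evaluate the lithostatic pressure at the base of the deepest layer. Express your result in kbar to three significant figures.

unconsolidated sand: 2060 kg/m³ × 10 m/s² × 460 m = 9.476×10^6 Pa = 0.09476 kbar
greenschist: 2751 kg/m³ × 10 m/s² × 1802 m = 4.957×10^7 Pa = 0.4957 kbar
Total = 0.09476 + 0.4957 = 0.59049 kbar

0.590 kbar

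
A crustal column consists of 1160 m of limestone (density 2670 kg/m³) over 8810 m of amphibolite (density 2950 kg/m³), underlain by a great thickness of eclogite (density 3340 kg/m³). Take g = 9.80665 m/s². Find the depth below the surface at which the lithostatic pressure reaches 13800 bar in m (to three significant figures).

43400 m

Pressure at base of upper layers: 2670×9.80665×1160 + 2950×9.80665×8810 = 2.852×10^8 Pa = 2852 bar
Remaining pressure to be supplied by eclogite: 1.380×10^9 − 2.852×10^8 = 1.095×10^9 Pa
Additional depth in eclogite = 1.095×10^9 Pa / (3340 kg/m³ × 9.80665 m/s²) = 33423 m
Total depth = 9970 m + 33423 m = 43393 m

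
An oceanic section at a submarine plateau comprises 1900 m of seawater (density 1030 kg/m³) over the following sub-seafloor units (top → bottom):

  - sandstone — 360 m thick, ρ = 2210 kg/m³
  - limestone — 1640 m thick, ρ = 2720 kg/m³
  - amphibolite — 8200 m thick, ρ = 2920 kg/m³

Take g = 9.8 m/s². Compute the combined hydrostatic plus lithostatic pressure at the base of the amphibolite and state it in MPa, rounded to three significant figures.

seawater: 1030 kg/m³ × 9.8 m/s² × 1900 m = 1.918×10^7 Pa = 19.18 MPa
sandstone: 2210 kg/m³ × 9.8 m/s² × 360 m = 7.797×10^6 Pa = 7.797 MPa
limestone: 2720 kg/m³ × 9.8 m/s² × 1640 m = 4.372×10^7 Pa = 43.72 MPa
amphibolite: 2920 kg/m³ × 9.8 m/s² × 8200 m = 2.347×10^8 Pa = 234.7 MPa
Total = 19.18 + 7.797 + 43.72 + 234.7 = 305.34 MPa

305 MPa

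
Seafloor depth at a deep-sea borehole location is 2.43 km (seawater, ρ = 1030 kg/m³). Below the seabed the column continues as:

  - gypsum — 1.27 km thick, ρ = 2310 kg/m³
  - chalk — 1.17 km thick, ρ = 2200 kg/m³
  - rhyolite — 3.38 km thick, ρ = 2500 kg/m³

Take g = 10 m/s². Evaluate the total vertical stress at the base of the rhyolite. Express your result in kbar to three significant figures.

seawater: 1030 kg/m³ × 10 m/s² × 2430 m = 2.503×10^7 Pa = 0.2503 kbar
gypsum: 2310 kg/m³ × 10 m/s² × 1270 m = 2.934×10^7 Pa = 0.2934 kbar
chalk: 2200 kg/m³ × 10 m/s² × 1170 m = 2.574×10^7 Pa = 0.2574 kbar
rhyolite: 2500 kg/m³ × 10 m/s² × 3380 m = 8.450×10^7 Pa = 0.8450 kbar
Total = 0.2503 + 0.2934 + 0.2574 + 0.8450 = 1.6461 kbar

1.65 kbar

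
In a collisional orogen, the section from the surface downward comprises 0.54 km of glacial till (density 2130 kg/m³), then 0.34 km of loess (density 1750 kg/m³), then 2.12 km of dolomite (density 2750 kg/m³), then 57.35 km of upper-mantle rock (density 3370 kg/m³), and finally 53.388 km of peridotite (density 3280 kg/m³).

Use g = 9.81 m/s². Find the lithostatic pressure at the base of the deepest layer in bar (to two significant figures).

glacial till: 2130 kg/m³ × 9.81 m/s² × 540 m = 1.128×10^7 Pa = 112.8 bar
loess: 1750 kg/m³ × 9.81 m/s² × 340 m = 5.837×10^6 Pa = 58.37 bar
dolomite: 2750 kg/m³ × 9.81 m/s² × 2120 m = 5.719×10^7 Pa = 571.9 bar
upper-mantle rock: 3370 kg/m³ × 9.81 m/s² × 57350 m = 1.896×10^9 Pa = 18960 bar
peridotite: 3280 kg/m³ × 9.81 m/s² × 53388 m = 1.718×10^9 Pa = 17179 bar
Total = 112.8 + 58.37 + 571.9 + 18960 + 17179 = 36881 bar

37000 bar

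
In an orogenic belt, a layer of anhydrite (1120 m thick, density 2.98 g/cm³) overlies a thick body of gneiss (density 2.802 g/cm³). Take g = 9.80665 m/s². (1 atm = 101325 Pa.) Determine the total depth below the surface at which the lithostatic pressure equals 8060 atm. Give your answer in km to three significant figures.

29.6 km

Pressure at base of upper layers: 2980×9.80665×1120 = 3.273×10^7 Pa = 323.0 atm
Remaining pressure to be supplied by gneiss: 8.167×10^8 − 3.273×10^7 = 7.839×10^8 Pa
Additional depth in gneiss = 7.839×10^8 Pa / (2802 kg/m³ × 9.80665 m/s²) = 28530 m
Total depth = 1120 m + 28530 m = 29650 m
= 29.650 km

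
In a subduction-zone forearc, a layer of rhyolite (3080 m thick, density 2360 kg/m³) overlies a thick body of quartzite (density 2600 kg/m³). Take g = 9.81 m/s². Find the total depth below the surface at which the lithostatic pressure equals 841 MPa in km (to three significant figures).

33.3 km

Pressure at base of upper layers: 2360×9.81×3080 = 7.131×10^7 Pa = 71.31 MPa
Remaining pressure to be supplied by quartzite: 8.410×10^8 − 7.131×10^7 = 7.697×10^8 Pa
Additional depth in quartzite = 7.697×10^8 Pa / (2600 kg/m³ × 9.81 m/s²) = 30177 m
Total depth = 3080 m + 30177 m = 33257 m
= 33.257 km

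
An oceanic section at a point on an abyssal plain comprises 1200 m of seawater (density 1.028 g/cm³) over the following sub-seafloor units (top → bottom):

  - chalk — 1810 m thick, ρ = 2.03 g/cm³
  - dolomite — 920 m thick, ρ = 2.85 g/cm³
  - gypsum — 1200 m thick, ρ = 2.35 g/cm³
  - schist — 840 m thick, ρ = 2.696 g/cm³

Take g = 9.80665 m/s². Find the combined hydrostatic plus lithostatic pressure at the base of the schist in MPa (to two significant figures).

seawater: 1028 kg/m³ × 9.80665 m/s² × 1200 m = 1.210×10^7 Pa = 12.10 MPa
chalk: 2030 kg/m³ × 9.80665 m/s² × 1810 m = 3.603×10^7 Pa = 36.03 MPa
dolomite: 2850 kg/m³ × 9.80665 m/s² × 920 m = 2.571×10^7 Pa = 25.71 MPa
gypsum: 2350 kg/m³ × 9.80665 m/s² × 1200 m = 2.765×10^7 Pa = 27.65 MPa
schist: 2696 kg/m³ × 9.80665 m/s² × 840 m = 2.221×10^7 Pa = 22.21 MPa
Total = 12.10 + 36.03 + 25.71 + 27.65 + 22.21 = 123.71 MPa

120 MPa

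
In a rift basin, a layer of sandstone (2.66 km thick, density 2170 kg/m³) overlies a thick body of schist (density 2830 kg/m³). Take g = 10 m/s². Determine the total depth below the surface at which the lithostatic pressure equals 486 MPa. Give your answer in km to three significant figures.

17.8 km

Pressure at base of upper layers: 2170×10×2660 = 5.772×10^7 Pa = 57.72 MPa
Remaining pressure to be supplied by schist: 4.860×10^8 − 5.772×10^7 = 4.283×10^8 Pa
Additional depth in schist = 4.283×10^8 Pa / (2830 kg/m³ × 10 m/s²) = 15133 m
Total depth = 2660 m + 15133 m = 17793 m
= 17.793 km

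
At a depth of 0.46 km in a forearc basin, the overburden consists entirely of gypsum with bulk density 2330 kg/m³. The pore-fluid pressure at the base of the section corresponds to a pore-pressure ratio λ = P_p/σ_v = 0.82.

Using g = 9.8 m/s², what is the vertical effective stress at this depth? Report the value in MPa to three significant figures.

1.89 MPa

Overburden (lithostatic) stress σ_v:
gypsum: 2330 kg/m³ × 9.8 m/s² × 460 m = 1.050×10^7 Pa = 10.50 MPa
Pore pressure P_p = λ·σ_v = 0.82 × 10.50 MPa = 8.613 MPa
Effective stress σ' = σ_v − P_p = 10.50 − 8.613 = 1.8907 MPa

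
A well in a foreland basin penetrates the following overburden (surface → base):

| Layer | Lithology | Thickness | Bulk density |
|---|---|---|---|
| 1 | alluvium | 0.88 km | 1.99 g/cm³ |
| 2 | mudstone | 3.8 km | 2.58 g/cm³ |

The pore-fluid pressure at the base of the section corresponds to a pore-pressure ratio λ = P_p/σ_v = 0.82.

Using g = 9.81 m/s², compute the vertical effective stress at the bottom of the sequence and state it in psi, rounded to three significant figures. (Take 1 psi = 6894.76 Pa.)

Overburden (lithostatic) stress σ_v:
alluvium: 1990 kg/m³ × 9.81 m/s² × 880 m = 1.718×10^7 Pa = 17.18 MPa
mudstone: 2580 kg/m³ × 9.81 m/s² × 3800 m = 9.618×10^7 Pa = 96.18 MPa
Total = 17.18 + 96.18 = 113.36 MPa
Pore pressure P_p = λ·σ_v = 0.82 × 113.4 MPa = 92.95 MPa
Effective stress σ' = σ_v − P_p = 113.4 − 92.95 = 20.404 MPa = 2959.4 psi

2960 psi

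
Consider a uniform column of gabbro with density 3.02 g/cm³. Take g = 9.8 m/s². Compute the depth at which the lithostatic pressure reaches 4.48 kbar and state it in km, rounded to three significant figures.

15.1 km

h = P/(ρg) = 4.48 kbar / (3020 kg/m³ × 9.8 m/s²) = 4.480×10^8 Pa / 29596 Pa/m = 15137 m
= 15.137 km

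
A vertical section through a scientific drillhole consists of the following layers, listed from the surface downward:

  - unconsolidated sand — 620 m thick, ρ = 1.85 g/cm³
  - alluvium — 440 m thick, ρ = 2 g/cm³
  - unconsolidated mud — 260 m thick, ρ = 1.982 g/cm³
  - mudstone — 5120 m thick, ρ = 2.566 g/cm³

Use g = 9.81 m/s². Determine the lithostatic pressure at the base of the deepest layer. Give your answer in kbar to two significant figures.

1.5 kbar

unconsolidated sand: 1850 kg/m³ × 9.81 m/s² × 620 m = 1.125×10^7 Pa = 0.1125 kbar
alluvium: 2000 kg/m³ × 9.81 m/s² × 440 m = 8.633×10^6 Pa = 0.08633 kbar
unconsolidated mud: 1982 kg/m³ × 9.81 m/s² × 260 m = 5.055×10^6 Pa = 0.05055 kbar
mudstone: 2566 kg/m³ × 9.81 m/s² × 5120 m = 1.289×10^8 Pa = 1.289 kbar
Total = 0.1125 + 0.08633 + 0.05055 + 1.289 = 1.5382 kbar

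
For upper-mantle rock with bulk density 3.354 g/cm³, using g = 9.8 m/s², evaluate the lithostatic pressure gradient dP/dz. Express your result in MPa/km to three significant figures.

32.9 MPa/km

dP/dz = ρg = 3354 kg/m³ × 9.8 m/s² = 32869 Pa/m
= 32869 Pa/m × (1 MPa/km / 1000.0 Pa/m) = 32.869 MPa/km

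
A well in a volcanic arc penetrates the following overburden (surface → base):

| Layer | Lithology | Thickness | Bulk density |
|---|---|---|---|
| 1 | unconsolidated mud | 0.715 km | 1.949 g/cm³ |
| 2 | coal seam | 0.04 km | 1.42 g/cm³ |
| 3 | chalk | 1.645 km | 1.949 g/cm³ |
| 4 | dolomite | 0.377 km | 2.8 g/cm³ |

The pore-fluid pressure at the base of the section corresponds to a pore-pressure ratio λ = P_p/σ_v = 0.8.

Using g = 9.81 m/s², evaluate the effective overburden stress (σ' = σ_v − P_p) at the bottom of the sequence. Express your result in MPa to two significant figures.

Overburden (lithostatic) stress σ_v:
unconsolidated mud: 1949 kg/m³ × 9.81 m/s² × 715 m = 1.367×10^7 Pa = 13.67 MPa
coal seam: 1420 kg/m³ × 9.81 m/s² × 40 m = 5.572×10^5 Pa = 0.5572 MPa
chalk: 1949 kg/m³ × 9.81 m/s² × 1645 m = 3.145×10^7 Pa = 31.45 MPa
dolomite: 2800 kg/m³ × 9.81 m/s² × 377 m = 1.036×10^7 Pa = 10.36 MPa
Total = 13.67 + 0.5572 + 31.45 + 10.36 = 56.035 MPa
Pore pressure P_p = λ·σ_v = 0.8 × 56.04 MPa = 44.83 MPa
Effective stress σ' = σ_v − P_p = 56.04 − 44.83 = 11.207 MPa

11 MPa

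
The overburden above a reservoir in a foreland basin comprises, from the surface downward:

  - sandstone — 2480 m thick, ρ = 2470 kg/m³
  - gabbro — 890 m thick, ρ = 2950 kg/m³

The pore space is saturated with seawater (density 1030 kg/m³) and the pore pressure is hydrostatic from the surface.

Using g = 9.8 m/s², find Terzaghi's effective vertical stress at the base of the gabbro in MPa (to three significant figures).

Overburden (lithostatic) stress σ_v:
sandstone: 2470 kg/m³ × 9.8 m/s² × 2480 m = 6.003×10^7 Pa = 60.03 MPa
gabbro: 2950 kg/m³ × 9.8 m/s² × 890 m = 2.573×10^7 Pa = 25.73 MPa
Total = 60.03 + 25.73 = 85.761 MPa
Pore pressure P_p = 1030 kg/m³ × 9.8 m/s² × 3370 m = 3.402×10^7 Pa = 34.02 MPa
Effective stress σ' = σ_v − P_p = 85.76 − 34.02 = 51.744 MPa

51.7 MPa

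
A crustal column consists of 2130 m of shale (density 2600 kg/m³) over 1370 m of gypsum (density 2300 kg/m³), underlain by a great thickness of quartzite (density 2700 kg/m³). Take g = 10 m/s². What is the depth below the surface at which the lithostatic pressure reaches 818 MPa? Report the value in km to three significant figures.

Pressure at base of upper layers: 2600×10×2130 + 2300×10×1370 = 8.689×10^7 Pa = 86.89 MPa
Remaining pressure to be supplied by quartzite: 8.180×10^8 − 8.689×10^7 = 7.311×10^8 Pa
Additional depth in quartzite = 7.311×10^8 Pa / (2700 kg/m³ × 10 m/s²) = 27078 m
Total depth = 3500 m + 27078 m = 30578 m
= 30.578 km

30.6 km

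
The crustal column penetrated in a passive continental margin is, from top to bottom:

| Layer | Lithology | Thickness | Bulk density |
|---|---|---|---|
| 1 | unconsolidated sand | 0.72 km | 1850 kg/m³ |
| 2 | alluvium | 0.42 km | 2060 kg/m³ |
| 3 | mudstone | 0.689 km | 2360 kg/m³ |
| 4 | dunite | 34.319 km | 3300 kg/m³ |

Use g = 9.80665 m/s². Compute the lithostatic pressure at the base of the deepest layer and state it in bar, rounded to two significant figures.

unconsolidated sand: 1850 kg/m³ × 9.80665 m/s² × 720 m = 1.306×10^7 Pa = 130.6 bar
alluvium: 2060 kg/m³ × 9.80665 m/s² × 420 m = 8.485×10^6 Pa = 84.85 bar
mudstone: 2360 kg/m³ × 9.80665 m/s² × 689 m = 1.595×10^7 Pa = 159.5 bar
dunite: 3300 kg/m³ × 9.80665 m/s² × 34319 m = 1.111×10^9 Pa = 11106 bar
Total = 130.6 + 84.85 + 159.5 + 11106 = 11481 bar

11000 bar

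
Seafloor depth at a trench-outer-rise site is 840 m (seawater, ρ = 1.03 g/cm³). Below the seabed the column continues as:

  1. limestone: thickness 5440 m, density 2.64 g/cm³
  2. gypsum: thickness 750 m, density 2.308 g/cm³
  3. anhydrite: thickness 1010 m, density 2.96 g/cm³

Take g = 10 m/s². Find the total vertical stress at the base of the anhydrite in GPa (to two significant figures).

seawater: 1030 kg/m³ × 10 m/s² × 840 m = 8.652×10^6 Pa = 8.652×10^-3 GPa
limestone: 2640 kg/m³ × 10 m/s² × 5440 m = 1.436×10^8 Pa = 0.1436 GPa
gypsum: 2308 kg/m³ × 10 m/s² × 750 m = 1.731×10^7 Pa = 0.01731 GPa
anhydrite: 2960 kg/m³ × 10 m/s² × 1010 m = 2.990×10^7 Pa = 0.02990 GPa
Total = 8.652×10^-3 + 0.1436 + 0.01731 + 0.02990 = 0.19947 GPa

0.20 GPa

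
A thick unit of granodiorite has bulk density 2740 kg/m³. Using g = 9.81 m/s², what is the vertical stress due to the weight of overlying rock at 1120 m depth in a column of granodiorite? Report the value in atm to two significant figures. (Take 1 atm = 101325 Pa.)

granodiorite: 2740 kg/m³ × 9.81 m/s² × 1120 m = 3.010×10^7 Pa = 297.1 atm

300 atm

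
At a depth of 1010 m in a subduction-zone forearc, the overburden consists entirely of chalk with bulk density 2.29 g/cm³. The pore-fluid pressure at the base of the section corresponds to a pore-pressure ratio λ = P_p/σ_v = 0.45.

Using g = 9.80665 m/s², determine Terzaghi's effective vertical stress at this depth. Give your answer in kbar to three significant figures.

Overburden (lithostatic) stress σ_v:
chalk: 2290 kg/m³ × 9.80665 m/s² × 1010 m = 2.268×10^7 Pa = 22.68 MPa
Pore pressure P_p = λ·σ_v = 0.45 × 22.68 MPa = 10.21 MPa
Effective stress σ' = σ_v − P_p = 22.68 − 10.21 = 12.475 MPa = 0.12475 kbar

0.125 kbar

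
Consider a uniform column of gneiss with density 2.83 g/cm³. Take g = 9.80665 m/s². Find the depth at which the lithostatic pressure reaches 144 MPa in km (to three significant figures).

5.19 km

h = P/(ρg) = 144 MPa / (2830 kg/m³ × 9.80665 m/s²) = 1.440×10^8 Pa / 27753 Pa/m = 5188.7 m
= 5.1887 km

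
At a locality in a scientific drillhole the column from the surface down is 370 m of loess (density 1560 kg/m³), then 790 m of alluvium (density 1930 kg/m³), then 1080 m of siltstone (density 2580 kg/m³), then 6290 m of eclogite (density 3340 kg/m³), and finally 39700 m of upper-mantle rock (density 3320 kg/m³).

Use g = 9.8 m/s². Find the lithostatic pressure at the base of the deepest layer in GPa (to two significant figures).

loess: 1560 kg/m³ × 9.8 m/s² × 370 m = 5.657×10^6 Pa = 5.657×10^-3 GPa
alluvium: 1930 kg/m³ × 9.8 m/s² × 790 m = 1.494×10^7 Pa = 0.01494 GPa
siltstone: 2580 kg/m³ × 9.8 m/s² × 1080 m = 2.731×10^7 Pa = 0.02731 GPa
eclogite: 3340 kg/m³ × 9.8 m/s² × 6290 m = 2.059×10^8 Pa = 0.2059 GPa
upper-mantle rock: 3320 kg/m³ × 9.8 m/s² × 39700 m = 1.292×10^9 Pa = 1.292 GPa
Total = 5.657×10^-3 + 0.01494 + 0.02731 + 0.2059 + 1.292 = 1.5455 GPa

1.5 GPa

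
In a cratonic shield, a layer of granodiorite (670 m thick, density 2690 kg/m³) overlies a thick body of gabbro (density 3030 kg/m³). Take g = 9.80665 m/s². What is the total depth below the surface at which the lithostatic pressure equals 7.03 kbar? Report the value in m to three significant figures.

Pressure at base of upper layers: 2690×9.80665×670 = 1.767×10^7 Pa = 0.1767 kbar
Remaining pressure to be supplied by gabbro: 7.030×10^8 − 1.767×10^7 = 6.853×10^8 Pa
Additional depth in gabbro = 6.853×10^8 Pa / (3030 kg/m³ × 9.80665 m/s²) = 23064 m
Total depth = 670 m + 23064 m = 23734 m

23700 m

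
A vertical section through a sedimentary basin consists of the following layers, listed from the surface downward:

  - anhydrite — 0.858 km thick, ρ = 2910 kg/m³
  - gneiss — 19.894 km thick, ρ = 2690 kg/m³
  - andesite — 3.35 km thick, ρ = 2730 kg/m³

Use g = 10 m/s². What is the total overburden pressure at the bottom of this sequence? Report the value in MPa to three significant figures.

anhydrite: 2910 kg/m³ × 10 m/s² × 858 m = 2.497×10^7 Pa = 24.97 MPa
gneiss: 2690 kg/m³ × 10 m/s² × 19894 m = 5.351×10^8 Pa = 535.1 MPa
andesite: 2730 kg/m³ × 10 m/s² × 3350 m = 9.146×10^7 Pa = 91.45 MPa
Total = 24.97 + 535.1 + 91.45 = 651.57 MPa

652 MPa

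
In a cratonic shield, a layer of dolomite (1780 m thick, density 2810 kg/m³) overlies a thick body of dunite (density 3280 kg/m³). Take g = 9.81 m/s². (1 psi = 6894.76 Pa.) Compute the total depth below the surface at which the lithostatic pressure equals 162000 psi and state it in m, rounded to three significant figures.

35000 m

Pressure at base of upper layers: 2810×9.81×1780 = 4.907×10^7 Pa = 7117 psi
Remaining pressure to be supplied by dunite: 1.117×10^9 − 4.907×10^7 = 1.068×10^9 Pa
Additional depth in dunite = 1.068×10^9 Pa / (3280 kg/m³ × 9.81 m/s²) = 33188 m
Total depth = 1780 m + 33188 m = 34968 m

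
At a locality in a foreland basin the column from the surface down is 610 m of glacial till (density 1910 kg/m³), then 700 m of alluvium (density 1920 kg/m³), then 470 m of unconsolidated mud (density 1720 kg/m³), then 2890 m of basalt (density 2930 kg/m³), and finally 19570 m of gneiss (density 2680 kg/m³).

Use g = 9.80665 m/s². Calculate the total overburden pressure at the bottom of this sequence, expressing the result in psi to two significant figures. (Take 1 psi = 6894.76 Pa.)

glacial till: 1910 kg/m³ × 9.80665 m/s² × 610 m = 1.143×10^7 Pa = 1657 psi
alluvium: 1920 kg/m³ × 9.80665 m/s² × 700 m = 1.318×10^7 Pa = 1912 psi
unconsolidated mud: 1720 kg/m³ × 9.80665 m/s² × 470 m = 7.928×10^6 Pa = 1150 psi
basalt: 2930 kg/m³ × 9.80665 m/s² × 2890 m = 8.304×10^7 Pa = 12044 psi
gneiss: 2680 kg/m³ × 9.80665 m/s² × 19570 m = 5.143×10^8 Pa = 74598 psi
Total = 1657 + 1912 + 1150 + 12044 + 74598 = 91361 psi

91000 psi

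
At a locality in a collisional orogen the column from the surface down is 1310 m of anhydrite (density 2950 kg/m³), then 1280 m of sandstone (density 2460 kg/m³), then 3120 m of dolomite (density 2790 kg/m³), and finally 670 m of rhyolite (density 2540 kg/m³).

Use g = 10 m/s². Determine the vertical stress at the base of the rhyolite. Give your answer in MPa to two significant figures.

anhydrite: 2950 kg/m³ × 10 m/s² × 1310 m = 3.865×10^7 Pa = 38.65 MPa
sandstone: 2460 kg/m³ × 10 m/s² × 1280 m = 3.149×10^7 Pa = 31.49 MPa
dolomite: 2790 kg/m³ × 10 m/s² × 3120 m = 8.705×10^7 Pa = 87.05 MPa
rhyolite: 2540 kg/m³ × 10 m/s² × 670 m = 1.702×10^7 Pa = 17.02 MPa
Total = 38.65 + 31.49 + 87.05 + 17.02 = 174.20 MPa

170 MPa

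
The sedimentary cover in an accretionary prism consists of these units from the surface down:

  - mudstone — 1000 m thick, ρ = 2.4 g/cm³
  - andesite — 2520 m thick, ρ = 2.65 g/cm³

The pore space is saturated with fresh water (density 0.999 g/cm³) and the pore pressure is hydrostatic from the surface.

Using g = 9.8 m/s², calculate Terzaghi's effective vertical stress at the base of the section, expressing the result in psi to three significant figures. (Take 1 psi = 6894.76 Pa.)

Overburden (lithostatic) stress σ_v:
mudstone: 2400 kg/m³ × 9.8 m/s² × 1000 m = 2.352×10^7 Pa = 23.52 MPa
andesite: 2650 kg/m³ × 9.8 m/s² × 2520 m = 6.544×10^7 Pa = 65.44 MPa
Total = 23.52 + 65.44 = 88.964 MPa
Pore pressure P_p = 999 kg/m³ × 9.8 m/s² × 3520 m = 3.446×10^7 Pa = 34.46 MPa
Effective stress σ' = σ_v − P_p = 88.96 − 34.46 = 54.503 MPa = 7905.0 psi

7900 psi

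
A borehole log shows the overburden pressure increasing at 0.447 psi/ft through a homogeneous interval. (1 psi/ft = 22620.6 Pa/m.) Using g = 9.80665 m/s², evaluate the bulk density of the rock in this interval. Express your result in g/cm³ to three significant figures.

ρ = (dP/dz)/g = 0.447 psi/ft / 9.80665 m/s² = 10111 Pa/m / 9.80665 m/s² = 1031.1 kg/m³
= 1.031 g/cm³

1.03 g/cm³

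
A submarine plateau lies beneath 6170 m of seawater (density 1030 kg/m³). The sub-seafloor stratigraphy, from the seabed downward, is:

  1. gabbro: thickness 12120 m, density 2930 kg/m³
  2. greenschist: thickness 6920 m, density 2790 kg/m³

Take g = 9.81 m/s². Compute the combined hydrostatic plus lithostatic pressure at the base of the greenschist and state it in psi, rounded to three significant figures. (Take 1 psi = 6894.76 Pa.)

87000 psi

seawater: 1030 kg/m³ × 9.81 m/s² × 6170 m = 6.234×10^7 Pa = 9042 psi
gabbro: 2930 kg/m³ × 9.81 m/s² × 12120 m = 3.484×10^8 Pa = 50527 psi
greenschist: 2790 kg/m³ × 9.81 m/s² × 6920 m = 1.894×10^8 Pa = 27470 psi
Total = 9042 + 50527 + 27470 = 87039 psi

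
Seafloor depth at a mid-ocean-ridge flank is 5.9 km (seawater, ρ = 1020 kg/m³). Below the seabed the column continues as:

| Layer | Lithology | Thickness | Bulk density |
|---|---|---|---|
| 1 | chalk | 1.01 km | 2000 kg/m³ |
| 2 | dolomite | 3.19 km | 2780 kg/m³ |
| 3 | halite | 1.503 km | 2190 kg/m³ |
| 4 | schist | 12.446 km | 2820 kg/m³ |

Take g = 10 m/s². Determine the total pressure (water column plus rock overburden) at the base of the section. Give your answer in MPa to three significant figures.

553 MPa

seawater: 1020 kg/m³ × 10 m/s² × 5900 m = 6.018×10^7 Pa = 60.18 MPa
chalk: 2000 kg/m³ × 10 m/s² × 1010 m = 2.020×10^7 Pa = 20.20 MPa
dolomite: 2780 kg/m³ × 10 m/s² × 3190 m = 8.868×10^7 Pa = 88.68 MPa
halite: 2190 kg/m³ × 10 m/s² × 1503 m = 3.292×10^7 Pa = 32.92 MPa
schist: 2820 kg/m³ × 10 m/s² × 12446 m = 3.510×10^8 Pa = 351.0 MPa
Total = 60.18 + 20.20 + 88.68 + 32.92 + 351.0 = 552.95 MPa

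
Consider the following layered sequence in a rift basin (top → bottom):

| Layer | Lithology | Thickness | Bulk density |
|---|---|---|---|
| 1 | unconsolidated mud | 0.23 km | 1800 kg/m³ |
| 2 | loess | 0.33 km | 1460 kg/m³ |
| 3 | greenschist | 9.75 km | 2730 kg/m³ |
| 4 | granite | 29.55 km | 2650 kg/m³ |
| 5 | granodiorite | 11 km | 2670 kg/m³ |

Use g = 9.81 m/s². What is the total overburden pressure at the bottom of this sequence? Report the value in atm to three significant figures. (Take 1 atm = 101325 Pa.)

unconsolidated mud: 1800 kg/m³ × 9.81 m/s² × 230 m = 4.061×10^6 Pa = 40.08 atm
loess: 1460 kg/m³ × 9.81 m/s² × 330 m = 4.726×10^6 Pa = 46.65 atm
greenschist: 2730 kg/m³ × 9.81 m/s² × 9750 m = 2.611×10^8 Pa = 2577 atm
granite: 2650 kg/m³ × 9.81 m/s² × 29550 m = 7.682×10^8 Pa = 7582 atm
granodiorite: 2670 kg/m³ × 9.81 m/s² × 11000 m = 2.881×10^8 Pa = 2844 atm
Total = 40.08 + 46.65 + 2577 + 7582 + 2844 = 13089 atm

13100 atm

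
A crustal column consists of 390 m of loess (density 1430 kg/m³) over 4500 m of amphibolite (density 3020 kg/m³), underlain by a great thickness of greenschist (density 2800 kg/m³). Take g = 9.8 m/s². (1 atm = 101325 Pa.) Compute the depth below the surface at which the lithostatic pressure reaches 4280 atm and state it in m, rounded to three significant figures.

15600 m

Pressure at base of upper layers: 1430×9.8×390 + 3020×9.8×4500 = 1.386×10^8 Pa = 1368 atm
Remaining pressure to be supplied by greenschist: 4.337×10^8 − 1.386×10^8 = 2.950×10^8 Pa
Additional depth in greenschist = 2.950×10^8 Pa / (2800 kg/m³ × 9.8 m/s²) = 10752 m
Total depth = 4890 m + 10752 m = 15642 m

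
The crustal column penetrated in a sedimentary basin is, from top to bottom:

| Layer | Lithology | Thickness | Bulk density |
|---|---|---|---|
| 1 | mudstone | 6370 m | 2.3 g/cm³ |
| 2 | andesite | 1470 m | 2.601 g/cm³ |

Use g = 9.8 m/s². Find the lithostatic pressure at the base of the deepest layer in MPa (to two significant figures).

mudstone: 2300 kg/m³ × 9.8 m/s² × 6370 m = 1.436×10^8 Pa = 143.6 MPa
andesite: 2601 kg/m³ × 9.8 m/s² × 1470 m = 3.747×10^7 Pa = 37.47 MPa
Total = 143.6 + 37.47 = 181.05 MPa

180 MPa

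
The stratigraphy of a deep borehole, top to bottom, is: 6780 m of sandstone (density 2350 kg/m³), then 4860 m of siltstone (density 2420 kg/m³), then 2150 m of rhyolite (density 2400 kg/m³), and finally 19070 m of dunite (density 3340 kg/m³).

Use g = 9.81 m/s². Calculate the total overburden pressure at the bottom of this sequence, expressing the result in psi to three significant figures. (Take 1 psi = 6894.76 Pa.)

137000 psi

sandstone: 2350 kg/m³ × 9.81 m/s² × 6780 m = 1.563×10^8 Pa = 22670 psi
siltstone: 2420 kg/m³ × 9.81 m/s² × 4860 m = 1.154×10^8 Pa = 16734 psi
rhyolite: 2400 kg/m³ × 9.81 m/s² × 2150 m = 5.062×10^7 Pa = 7342 psi
dunite: 3340 kg/m³ × 9.81 m/s² × 19070 m = 6.248×10^8 Pa = 90625 psi
Total = 22670 + 16734 + 7342 + 90625 = 1.3737×10^5 psi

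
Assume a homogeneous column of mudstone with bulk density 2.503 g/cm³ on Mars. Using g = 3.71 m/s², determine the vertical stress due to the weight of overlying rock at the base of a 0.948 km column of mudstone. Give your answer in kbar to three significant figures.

mudstone: 2503 kg/m³ × 3.71 m/s² × 948 m = 8.803×10^6 Pa = 0.08803 kbar

0.0880 kbar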